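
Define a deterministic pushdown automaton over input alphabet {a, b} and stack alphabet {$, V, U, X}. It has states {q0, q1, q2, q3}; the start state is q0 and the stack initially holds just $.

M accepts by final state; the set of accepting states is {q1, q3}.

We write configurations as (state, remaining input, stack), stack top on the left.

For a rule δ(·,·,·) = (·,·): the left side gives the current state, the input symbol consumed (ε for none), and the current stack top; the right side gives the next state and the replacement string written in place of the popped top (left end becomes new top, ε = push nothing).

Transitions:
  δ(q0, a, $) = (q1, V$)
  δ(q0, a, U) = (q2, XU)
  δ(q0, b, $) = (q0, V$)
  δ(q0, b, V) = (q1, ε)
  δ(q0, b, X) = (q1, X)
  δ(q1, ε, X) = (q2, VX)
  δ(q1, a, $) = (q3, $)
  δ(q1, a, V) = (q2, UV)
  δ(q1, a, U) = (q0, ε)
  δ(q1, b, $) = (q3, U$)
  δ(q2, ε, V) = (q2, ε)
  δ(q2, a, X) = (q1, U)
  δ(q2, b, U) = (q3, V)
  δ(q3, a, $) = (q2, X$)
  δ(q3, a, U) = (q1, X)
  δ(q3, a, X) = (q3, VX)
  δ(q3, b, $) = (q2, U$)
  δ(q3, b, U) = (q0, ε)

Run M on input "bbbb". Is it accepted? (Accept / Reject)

Reject

(q0, bbbb, $)
  read b, top $: go to q0, push V$ → (q0, bbb, V$)
  read b, top V: go to q1, push ε → (q1, bb, $)
  read b, top $: go to q3, push U$ → (q3, b, U$)
  read b, top U: go to q0, push ε → (q0, ε, $)
All input consumed; state q0 ∉ F and no further ε-move applies.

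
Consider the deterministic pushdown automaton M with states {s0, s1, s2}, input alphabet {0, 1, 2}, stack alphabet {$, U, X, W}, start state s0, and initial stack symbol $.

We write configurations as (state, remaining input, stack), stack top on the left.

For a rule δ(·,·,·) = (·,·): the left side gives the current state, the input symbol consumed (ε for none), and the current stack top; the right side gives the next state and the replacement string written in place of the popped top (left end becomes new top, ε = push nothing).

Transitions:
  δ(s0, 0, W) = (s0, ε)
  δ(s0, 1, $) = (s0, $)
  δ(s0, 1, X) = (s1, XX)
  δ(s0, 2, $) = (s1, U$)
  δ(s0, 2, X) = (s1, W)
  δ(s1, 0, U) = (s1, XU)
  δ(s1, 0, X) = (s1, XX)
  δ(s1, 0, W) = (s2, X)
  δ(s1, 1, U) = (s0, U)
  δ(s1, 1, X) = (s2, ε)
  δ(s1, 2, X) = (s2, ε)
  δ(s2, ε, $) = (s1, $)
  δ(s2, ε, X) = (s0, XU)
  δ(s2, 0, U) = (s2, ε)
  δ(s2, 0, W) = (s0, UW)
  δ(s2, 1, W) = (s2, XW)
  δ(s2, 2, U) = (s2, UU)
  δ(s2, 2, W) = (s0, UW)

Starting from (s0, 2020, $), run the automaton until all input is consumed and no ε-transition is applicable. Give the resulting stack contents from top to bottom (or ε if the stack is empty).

$

(s0, 2020, $) ⊢ (s1, 020, U$) ⊢ (s1, 20, XU$) ⊢ (s2, 0, U$) ⊢ (s2, ε, $) ⊢ (s1, ε, $)
All input consumed in state s1 with stack $.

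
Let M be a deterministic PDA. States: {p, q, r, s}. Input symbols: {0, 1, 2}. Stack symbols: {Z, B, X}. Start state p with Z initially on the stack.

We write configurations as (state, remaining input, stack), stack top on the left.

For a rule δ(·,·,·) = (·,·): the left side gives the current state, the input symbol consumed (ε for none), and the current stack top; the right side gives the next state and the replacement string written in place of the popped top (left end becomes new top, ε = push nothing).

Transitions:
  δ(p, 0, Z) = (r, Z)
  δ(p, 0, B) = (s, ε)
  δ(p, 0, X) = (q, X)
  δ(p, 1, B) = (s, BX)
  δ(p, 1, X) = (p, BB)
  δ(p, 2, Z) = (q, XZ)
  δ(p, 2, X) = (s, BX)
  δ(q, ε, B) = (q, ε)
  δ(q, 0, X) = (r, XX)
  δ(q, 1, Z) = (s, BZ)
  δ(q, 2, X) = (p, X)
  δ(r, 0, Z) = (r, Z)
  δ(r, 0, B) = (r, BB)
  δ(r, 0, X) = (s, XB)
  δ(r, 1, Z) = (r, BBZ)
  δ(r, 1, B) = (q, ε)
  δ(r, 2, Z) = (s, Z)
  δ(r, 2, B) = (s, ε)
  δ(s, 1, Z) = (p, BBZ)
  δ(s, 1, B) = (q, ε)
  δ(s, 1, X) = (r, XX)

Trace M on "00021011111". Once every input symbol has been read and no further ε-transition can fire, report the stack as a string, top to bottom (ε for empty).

(p, 00021011111, Z)
  read 0, top Z: go to r, push Z → (r, 0021011111, Z)
  read 0, top Z: go to r, push Z → (r, 021011111, Z)
  read 0, top Z: go to r, push Z → (r, 21011111, Z)
  read 2, top Z: go to s, push Z → (s, 1011111, Z)
  read 1, top Z: go to p, push BBZ → (p, 011111, BBZ)
  read 0, top B: go to s, push ε → (s, 11111, BZ)
  read 1, top B: go to q, push ε → (q, 1111, Z)
  read 1, top Z: go to s, push BZ → (s, 111, BZ)
  read 1, top B: go to q, push ε → (q, 11, Z)
  read 1, top Z: go to s, push BZ → (s, 1, BZ)
  read 1, top B: go to q, push ε → (q, ε, Z)
All input consumed in state q with stack Z.

Z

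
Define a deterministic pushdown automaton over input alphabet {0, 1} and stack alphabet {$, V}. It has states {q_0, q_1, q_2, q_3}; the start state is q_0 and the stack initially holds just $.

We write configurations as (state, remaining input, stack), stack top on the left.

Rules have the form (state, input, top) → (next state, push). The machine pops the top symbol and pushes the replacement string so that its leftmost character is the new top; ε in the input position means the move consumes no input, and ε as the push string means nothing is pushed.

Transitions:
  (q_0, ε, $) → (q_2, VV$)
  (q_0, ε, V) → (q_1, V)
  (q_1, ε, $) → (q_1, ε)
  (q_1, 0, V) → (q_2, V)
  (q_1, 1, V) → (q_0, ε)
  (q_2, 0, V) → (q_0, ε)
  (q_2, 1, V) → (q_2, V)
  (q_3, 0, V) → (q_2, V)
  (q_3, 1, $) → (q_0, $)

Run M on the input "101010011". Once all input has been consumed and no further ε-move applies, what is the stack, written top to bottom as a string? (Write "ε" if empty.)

(q_0, 101010011, $) ⊢ (q_2, 101010011, VV$) ⊢ (q_2, 01010011, VV$) ⊢ (q_0, 1010011, V$) ⊢ (q_1, 1010011, V$) ⊢ (q_0, 010011, $) ⊢ (q_2, 010011, VV$) ⊢ (q_0, 10011, V$) ⊢ (q_1, 10011, V$) ⊢ (q_0, 0011, $) ⊢ (q_2, 0011, VV$) ⊢ (q_0, 011, V$) ⊢ (q_1, 011, V$) ⊢ (q_2, 11, V$) ⊢ (q_2, 1, V$) ⊢ (q_2, ε, V$)
All input consumed in state q_2 with stack V$.

V$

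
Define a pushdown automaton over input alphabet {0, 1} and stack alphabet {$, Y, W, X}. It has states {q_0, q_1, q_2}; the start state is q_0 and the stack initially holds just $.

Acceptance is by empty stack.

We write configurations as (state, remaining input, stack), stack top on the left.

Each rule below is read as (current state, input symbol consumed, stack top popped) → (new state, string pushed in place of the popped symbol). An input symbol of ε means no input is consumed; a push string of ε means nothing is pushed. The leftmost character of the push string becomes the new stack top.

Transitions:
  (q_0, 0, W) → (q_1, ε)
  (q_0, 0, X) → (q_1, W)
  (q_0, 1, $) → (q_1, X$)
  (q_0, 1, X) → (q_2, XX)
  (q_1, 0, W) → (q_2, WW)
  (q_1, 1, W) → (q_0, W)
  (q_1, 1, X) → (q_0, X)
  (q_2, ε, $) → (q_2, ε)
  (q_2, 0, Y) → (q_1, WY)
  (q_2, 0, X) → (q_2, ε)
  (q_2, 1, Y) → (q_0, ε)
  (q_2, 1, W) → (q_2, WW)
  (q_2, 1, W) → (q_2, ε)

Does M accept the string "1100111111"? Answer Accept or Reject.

One accepting computation: (q_0, 1100111111, $) ⊢ (q_1, 100111111, X$) ⊢ (q_0, 00111111, X$) ⊢ (q_1, 0111111, W$) ⊢ (q_2, 111111, WW$) ⊢ (q_2, 11111, WWW$) ⊢ (q_2, 1111, WWWW$) ⊢ (q_2, 111, WWW$) ⊢ (q_2, 11, WW$) ⊢ (q_2, 1, W$) ⊢ (q_2, ε, $) ⊢ (q_2, ε, ε)
All input consumed and the stack is empty.

Accept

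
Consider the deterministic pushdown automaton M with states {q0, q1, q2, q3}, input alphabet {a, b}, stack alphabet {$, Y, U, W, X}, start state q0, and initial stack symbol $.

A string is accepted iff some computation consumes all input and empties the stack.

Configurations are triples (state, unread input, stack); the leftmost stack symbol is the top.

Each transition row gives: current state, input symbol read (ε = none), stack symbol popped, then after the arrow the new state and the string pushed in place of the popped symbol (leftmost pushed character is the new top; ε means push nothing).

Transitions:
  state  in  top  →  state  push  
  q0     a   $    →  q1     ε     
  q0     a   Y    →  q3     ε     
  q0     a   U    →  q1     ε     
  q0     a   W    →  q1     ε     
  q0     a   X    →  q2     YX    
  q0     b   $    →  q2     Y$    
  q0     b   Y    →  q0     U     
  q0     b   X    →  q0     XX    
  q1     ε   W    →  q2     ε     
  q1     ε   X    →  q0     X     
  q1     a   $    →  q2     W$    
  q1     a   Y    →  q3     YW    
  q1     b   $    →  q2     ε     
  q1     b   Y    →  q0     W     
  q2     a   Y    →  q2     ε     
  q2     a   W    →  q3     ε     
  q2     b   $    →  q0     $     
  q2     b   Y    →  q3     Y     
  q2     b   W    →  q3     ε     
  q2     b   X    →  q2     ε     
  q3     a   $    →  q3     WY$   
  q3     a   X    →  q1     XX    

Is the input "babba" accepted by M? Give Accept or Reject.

Reject

(q0, babba, $)
  read b, top $: go to q2, push Y$ → (q2, abba, Y$)
  read a, top Y: go to q2, push ε → (q2, bba, $)
  read b, top $: go to q0, push $ → (q0, ba, $)
  read b, top $: go to q2, push Y$ → (q2, a, Y$)
  read a, top Y: go to q2, push ε → (q2, ε, $)
All input consumed; stack is $, not empty, and no further ε-move applies.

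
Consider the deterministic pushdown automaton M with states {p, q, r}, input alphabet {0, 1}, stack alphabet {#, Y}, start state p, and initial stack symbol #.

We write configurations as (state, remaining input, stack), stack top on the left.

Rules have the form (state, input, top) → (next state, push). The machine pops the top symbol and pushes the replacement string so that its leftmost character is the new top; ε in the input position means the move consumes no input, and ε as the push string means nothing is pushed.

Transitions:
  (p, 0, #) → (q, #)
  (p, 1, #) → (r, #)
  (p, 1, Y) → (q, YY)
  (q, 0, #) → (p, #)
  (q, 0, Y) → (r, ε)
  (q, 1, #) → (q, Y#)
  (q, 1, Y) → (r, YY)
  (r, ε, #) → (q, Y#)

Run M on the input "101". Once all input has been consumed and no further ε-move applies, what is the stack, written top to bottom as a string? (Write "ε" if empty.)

YY#

(p, 101, #) ⊢ (r, 01, #) ⊢ (q, 01, Y#) ⊢ (r, 1, #) ⊢ (q, 1, Y#) ⊢ (r, ε, YY#)
All input consumed in state r with stack YY#.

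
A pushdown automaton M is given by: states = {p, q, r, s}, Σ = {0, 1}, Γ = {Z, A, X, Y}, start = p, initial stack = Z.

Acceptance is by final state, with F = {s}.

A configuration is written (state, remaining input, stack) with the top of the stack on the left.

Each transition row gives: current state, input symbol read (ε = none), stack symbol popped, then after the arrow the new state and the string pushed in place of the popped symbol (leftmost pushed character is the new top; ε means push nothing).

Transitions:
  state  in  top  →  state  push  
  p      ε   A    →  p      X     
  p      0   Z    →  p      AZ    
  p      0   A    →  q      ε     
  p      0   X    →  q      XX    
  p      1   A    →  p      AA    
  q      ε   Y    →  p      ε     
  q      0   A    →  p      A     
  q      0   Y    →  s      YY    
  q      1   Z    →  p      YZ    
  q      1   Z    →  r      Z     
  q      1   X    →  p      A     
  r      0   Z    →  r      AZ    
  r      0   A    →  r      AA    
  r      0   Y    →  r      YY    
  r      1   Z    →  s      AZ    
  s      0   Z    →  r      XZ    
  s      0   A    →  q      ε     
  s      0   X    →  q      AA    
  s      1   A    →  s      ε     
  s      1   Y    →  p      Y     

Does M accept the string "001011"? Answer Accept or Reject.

Reject

No computation consumes all input and reaches a final state.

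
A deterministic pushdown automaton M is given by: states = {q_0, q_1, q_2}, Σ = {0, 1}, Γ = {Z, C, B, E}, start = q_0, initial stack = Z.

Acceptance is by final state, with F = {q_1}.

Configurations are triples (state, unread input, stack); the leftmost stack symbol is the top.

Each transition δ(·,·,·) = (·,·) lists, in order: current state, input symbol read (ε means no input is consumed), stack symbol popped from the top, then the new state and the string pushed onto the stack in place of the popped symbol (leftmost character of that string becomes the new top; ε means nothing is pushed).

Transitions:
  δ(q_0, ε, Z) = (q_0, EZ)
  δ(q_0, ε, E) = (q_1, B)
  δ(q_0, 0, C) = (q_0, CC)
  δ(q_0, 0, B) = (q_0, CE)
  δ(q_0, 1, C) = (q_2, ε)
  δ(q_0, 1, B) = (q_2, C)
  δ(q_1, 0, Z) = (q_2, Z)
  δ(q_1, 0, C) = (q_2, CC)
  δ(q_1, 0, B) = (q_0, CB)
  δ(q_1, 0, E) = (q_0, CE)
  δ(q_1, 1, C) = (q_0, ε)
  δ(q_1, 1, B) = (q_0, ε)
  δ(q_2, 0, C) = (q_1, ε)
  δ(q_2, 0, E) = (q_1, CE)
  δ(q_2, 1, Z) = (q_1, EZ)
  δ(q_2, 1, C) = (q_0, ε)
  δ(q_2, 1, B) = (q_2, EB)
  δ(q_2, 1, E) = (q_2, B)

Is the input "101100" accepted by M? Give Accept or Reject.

Reject

(q_0, 101100, Z) ⊢ (q_0, 101100, EZ) ⊢ (q_1, 101100, BZ) ⊢ (q_0, 01100, Z) ⊢ (q_0, 01100, EZ) ⊢ (q_1, 01100, BZ) ⊢ (q_0, 1100, CBZ) ⊢ (q_2, 100, BZ) ⊢ (q_2, 00, EBZ) ⊢ (q_1, 0, CEBZ) ⊢ (q_2, ε, CCEBZ)
All input consumed; state q_2 ∉ F and no further ε-move applies.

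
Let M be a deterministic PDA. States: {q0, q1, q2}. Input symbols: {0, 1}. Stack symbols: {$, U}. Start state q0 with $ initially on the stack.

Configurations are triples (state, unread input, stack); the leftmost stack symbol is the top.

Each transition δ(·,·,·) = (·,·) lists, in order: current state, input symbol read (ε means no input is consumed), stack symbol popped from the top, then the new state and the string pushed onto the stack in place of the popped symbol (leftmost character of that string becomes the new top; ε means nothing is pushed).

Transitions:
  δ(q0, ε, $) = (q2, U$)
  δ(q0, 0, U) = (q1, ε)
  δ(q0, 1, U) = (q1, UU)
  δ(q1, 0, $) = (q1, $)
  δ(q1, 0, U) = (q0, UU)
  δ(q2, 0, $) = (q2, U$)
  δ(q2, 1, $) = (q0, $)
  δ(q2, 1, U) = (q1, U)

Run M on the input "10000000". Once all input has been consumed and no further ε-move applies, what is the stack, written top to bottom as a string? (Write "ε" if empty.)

(q0, 10000000, $)
  ε-move, top $: go to q2, push U$ → (q2, 10000000, U$)
  read 1, top U: go to q1, push U → (q1, 0000000, U$)
  read 0, top U: go to q0, push UU → (q0, 000000, UU$)
  read 0, top U: go to q1, push ε → (q1, 00000, U$)
  read 0, top U: go to q0, push UU → (q0, 0000, UU$)
  read 0, top U: go to q1, push ε → (q1, 000, U$)
  read 0, top U: go to q0, push UU → (q0, 00, UU$)
  read 0, top U: go to q1, push ε → (q1, 0, U$)
  read 0, top U: go to q0, push UU → (q0, ε, UU$)
All input consumed in state q0 with stack UU$.

UU$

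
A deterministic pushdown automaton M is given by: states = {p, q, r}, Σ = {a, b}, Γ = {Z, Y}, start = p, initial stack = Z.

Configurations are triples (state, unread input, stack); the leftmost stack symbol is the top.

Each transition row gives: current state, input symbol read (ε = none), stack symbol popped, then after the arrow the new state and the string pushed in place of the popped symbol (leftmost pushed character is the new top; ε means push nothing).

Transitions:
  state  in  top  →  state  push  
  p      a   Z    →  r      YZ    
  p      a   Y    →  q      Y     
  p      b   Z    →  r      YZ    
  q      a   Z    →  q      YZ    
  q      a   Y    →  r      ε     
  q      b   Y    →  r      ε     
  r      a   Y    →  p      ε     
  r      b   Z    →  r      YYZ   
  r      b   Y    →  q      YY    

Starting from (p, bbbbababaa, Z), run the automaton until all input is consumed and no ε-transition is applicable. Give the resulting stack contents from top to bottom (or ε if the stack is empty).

Z

(p, bbbbababaa, Z) ⊢ (r, bbbababaa, YZ) ⊢ (q, bbababaa, YYZ) ⊢ (r, bababaa, YZ) ⊢ (q, ababaa, YYZ) ⊢ (r, babaa, YZ) ⊢ (q, abaa, YYZ) ⊢ (r, baa, YZ) ⊢ (q, aa, YYZ) ⊢ (r, a, YZ) ⊢ (p, ε, Z)
All input consumed in state p with stack Z.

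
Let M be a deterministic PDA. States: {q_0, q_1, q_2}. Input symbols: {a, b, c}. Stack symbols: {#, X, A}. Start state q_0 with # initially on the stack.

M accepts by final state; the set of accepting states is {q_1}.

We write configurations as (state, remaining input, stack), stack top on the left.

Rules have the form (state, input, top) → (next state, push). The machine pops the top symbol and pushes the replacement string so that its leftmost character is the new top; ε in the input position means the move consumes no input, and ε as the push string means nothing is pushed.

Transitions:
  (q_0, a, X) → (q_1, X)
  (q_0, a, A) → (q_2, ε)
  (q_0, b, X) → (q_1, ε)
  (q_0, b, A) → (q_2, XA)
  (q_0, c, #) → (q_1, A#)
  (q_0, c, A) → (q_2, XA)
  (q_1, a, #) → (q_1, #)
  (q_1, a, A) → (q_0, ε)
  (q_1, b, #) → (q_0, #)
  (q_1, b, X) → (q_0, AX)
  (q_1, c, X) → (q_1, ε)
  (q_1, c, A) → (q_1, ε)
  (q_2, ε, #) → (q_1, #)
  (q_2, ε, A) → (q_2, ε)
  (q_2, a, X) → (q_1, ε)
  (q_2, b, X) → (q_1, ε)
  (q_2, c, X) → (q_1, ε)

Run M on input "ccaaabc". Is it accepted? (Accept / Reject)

Accept

(q_0, ccaaabc, #) ⊢ (q_1, caaabc, A#) ⊢ (q_1, aaabc, #) ⊢ (q_1, aabc, #) ⊢ (q_1, abc, #) ⊢ (q_1, bc, #) ⊢ (q_0, c, #) ⊢ (q_1, ε, A#)
All input consumed; state q_1 ∈ F.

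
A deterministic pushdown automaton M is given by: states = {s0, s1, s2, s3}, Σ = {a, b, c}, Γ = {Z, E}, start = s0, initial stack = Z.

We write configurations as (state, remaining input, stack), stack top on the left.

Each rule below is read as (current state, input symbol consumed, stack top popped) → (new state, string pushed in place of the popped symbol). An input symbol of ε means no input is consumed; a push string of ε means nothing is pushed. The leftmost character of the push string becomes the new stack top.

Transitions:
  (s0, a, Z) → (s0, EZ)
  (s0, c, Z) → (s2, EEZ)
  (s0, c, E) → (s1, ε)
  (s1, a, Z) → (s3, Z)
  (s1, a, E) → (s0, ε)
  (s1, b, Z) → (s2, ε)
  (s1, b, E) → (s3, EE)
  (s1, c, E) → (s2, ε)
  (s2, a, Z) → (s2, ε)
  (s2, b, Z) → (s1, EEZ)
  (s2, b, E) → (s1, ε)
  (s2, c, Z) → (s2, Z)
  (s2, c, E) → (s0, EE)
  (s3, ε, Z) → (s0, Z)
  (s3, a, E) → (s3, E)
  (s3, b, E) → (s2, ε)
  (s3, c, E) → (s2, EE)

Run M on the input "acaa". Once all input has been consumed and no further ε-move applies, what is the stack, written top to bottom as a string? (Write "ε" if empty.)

(s0, acaa, Z)
  read a, top Z: go to s0, push EZ → (s0, caa, EZ)
  read c, top E: go to s1, push ε → (s1, aa, Z)
  read a, top Z: go to s3, push Z → (s3, a, Z)
  ε-move, top Z: go to s0, push Z → (s0, a, Z)
  read a, top Z: go to s0, push EZ → (s0, ε, EZ)
All input consumed in state s0 with stack EZ.

EZ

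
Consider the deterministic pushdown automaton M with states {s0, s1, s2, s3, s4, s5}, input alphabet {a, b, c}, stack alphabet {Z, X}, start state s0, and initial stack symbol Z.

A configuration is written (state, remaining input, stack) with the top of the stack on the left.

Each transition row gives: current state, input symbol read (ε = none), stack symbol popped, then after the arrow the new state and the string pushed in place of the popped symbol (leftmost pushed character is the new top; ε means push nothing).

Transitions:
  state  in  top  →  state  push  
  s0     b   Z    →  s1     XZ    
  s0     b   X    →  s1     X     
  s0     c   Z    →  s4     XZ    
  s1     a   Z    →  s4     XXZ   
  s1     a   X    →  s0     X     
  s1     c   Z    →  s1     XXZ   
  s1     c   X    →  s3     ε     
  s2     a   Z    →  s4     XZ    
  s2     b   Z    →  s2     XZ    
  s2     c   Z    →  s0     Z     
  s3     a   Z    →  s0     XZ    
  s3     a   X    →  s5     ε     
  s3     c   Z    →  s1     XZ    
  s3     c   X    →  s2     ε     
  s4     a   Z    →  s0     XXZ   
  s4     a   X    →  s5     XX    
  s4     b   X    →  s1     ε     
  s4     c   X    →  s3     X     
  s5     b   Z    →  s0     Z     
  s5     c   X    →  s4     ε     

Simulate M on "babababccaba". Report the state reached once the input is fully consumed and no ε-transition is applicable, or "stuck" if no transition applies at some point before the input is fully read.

(s0, babababccaba, Z) ⊢ (s1, abababccaba, XZ) ⊢ (s0, bababccaba, XZ) ⊢ (s1, ababccaba, XZ) ⊢ (s0, babccaba, XZ) ⊢ (s1, abccaba, XZ) ⊢ (s0, bccaba, XZ) ⊢ (s1, ccaba, XZ) ⊢ (s3, caba, Z) ⊢ (s1, aba, XZ) ⊢ (s0, ba, XZ) ⊢ (s1, a, XZ) ⊢ (s0, ε, XZ)
All input consumed; M is in state s0.

s0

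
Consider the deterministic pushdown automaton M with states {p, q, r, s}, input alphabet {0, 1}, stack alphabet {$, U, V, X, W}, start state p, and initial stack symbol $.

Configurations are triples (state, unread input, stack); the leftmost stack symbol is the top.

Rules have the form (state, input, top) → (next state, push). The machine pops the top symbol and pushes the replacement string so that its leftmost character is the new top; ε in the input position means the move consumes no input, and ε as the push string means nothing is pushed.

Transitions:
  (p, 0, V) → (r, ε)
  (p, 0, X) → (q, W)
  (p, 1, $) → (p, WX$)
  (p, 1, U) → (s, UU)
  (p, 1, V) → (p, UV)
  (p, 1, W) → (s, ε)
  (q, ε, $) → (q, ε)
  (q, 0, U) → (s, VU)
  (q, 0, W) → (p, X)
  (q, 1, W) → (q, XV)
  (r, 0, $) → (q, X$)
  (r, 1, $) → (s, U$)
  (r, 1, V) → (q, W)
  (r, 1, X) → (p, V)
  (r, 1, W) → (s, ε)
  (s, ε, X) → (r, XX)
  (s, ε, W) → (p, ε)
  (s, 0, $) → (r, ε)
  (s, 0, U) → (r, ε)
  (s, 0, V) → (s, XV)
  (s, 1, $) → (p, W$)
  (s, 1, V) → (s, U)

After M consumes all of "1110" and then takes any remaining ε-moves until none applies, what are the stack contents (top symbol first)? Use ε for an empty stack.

(p, 1110, $) ⊢ (p, 110, WX$) ⊢ (s, 10, X$) ⊢ (r, 10, XX$) ⊢ (p, 0, VX$) ⊢ (r, ε, X$)
All input consumed in state r with stack X$.

X$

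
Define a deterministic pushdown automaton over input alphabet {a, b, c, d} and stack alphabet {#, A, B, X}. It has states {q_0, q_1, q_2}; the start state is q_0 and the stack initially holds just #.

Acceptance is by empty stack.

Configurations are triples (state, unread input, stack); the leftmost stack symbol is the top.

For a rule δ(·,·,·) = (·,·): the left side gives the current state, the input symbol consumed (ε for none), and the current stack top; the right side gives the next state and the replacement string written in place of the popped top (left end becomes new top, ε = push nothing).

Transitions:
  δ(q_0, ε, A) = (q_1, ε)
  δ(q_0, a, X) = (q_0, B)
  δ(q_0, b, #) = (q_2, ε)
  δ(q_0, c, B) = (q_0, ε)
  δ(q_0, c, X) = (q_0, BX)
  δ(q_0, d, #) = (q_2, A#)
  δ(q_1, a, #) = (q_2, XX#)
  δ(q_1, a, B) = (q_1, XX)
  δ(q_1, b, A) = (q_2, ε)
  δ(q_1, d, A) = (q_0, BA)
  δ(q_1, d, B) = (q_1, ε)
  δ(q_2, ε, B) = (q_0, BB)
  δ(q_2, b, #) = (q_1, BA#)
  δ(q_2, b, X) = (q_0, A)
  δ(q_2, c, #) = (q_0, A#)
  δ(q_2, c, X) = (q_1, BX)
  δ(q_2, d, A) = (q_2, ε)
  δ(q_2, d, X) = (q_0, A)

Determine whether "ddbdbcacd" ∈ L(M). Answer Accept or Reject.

(q_0, ddbdbcacd, #)
  read d, top #: go to q_2, push A# → (q_2, dbdbcacd, A#)
  read d, top A: go to q_2, push ε → (q_2, bdbcacd, #)
  read b, top #: go to q_1, push BA# → (q_1, dbcacd, BA#)
  read d, top B: go to q_1, push ε → (q_1, bcacd, A#)
  read b, top A: go to q_2, push ε → (q_2, cacd, #)
  read c, top #: go to q_0, push A# → (q_0, acd, A#)
  ε-move, top A: go to q_1, push ε → (q_1, acd, #)
  read a, top #: go to q_2, push XX# → (q_2, cd, XX#)
  read c, top X: go to q_1, push BX → (q_1, d, BXX#)
  read d, top B: go to q_1, push ε → (q_1, ε, XX#)
All input consumed; stack is XX#, not empty, and no further ε-move applies.

Reject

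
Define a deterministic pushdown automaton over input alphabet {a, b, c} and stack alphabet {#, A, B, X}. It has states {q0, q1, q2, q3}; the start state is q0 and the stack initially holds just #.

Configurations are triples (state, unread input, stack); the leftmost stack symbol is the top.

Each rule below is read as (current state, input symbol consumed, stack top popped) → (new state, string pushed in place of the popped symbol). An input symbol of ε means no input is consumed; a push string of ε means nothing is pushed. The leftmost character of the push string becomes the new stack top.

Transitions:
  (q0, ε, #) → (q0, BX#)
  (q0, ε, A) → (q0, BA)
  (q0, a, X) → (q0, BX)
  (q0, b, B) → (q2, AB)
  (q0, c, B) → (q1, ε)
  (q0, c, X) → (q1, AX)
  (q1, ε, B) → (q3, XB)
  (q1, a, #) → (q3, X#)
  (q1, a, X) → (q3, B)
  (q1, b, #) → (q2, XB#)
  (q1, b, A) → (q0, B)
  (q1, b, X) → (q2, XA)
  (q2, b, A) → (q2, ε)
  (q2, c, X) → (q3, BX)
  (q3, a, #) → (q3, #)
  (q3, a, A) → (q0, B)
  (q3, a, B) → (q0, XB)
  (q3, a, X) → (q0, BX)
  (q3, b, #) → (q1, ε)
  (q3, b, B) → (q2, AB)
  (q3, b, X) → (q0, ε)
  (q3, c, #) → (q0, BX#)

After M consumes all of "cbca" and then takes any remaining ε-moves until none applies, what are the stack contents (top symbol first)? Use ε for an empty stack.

(q0, cbca, #)
  ε-move, top #: go to q0, push BX# → (q0, cbca, BX#)
  read c, top B: go to q1, push ε → (q1, bca, X#)
  read b, top X: go to q2, push XA → (q2, ca, XA#)
  read c, top X: go to q3, push BX → (q3, a, BXA#)
  read a, top B: go to q0, push XB → (q0, ε, XBXA#)
All input consumed in state q0 with stack XBXA#.

XBXA#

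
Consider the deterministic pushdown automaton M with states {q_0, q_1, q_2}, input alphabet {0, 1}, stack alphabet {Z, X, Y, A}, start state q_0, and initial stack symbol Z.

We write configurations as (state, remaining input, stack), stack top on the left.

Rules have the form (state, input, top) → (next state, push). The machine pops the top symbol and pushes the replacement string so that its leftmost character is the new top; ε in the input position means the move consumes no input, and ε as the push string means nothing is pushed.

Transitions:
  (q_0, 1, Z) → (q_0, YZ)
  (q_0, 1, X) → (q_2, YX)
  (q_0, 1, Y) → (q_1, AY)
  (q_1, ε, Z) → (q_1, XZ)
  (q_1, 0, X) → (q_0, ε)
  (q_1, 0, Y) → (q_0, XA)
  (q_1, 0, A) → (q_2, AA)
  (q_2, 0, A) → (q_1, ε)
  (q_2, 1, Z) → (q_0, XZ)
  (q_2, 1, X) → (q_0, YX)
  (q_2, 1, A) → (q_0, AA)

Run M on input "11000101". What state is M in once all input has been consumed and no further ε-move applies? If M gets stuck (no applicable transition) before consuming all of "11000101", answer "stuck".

(q_0, 11000101, Z)
  read 1, top Z: go to q_0, push YZ → (q_0, 1000101, YZ)
  read 1, top Y: go to q_1, push AY → (q_1, 000101, AYZ)
  read 0, top A: go to q_2, push AA → (q_2, 00101, AAYZ)
  read 0, top A: go to q_1, push ε → (q_1, 0101, AYZ)
  read 0, top A: go to q_2, push AA → (q_2, 101, AAYZ)
  read 1, top A: go to q_0, push AA → (q_0, 01, AAAYZ)
No transition for (q_0, 0, top A); M blocks with input 01 remaining.

stuck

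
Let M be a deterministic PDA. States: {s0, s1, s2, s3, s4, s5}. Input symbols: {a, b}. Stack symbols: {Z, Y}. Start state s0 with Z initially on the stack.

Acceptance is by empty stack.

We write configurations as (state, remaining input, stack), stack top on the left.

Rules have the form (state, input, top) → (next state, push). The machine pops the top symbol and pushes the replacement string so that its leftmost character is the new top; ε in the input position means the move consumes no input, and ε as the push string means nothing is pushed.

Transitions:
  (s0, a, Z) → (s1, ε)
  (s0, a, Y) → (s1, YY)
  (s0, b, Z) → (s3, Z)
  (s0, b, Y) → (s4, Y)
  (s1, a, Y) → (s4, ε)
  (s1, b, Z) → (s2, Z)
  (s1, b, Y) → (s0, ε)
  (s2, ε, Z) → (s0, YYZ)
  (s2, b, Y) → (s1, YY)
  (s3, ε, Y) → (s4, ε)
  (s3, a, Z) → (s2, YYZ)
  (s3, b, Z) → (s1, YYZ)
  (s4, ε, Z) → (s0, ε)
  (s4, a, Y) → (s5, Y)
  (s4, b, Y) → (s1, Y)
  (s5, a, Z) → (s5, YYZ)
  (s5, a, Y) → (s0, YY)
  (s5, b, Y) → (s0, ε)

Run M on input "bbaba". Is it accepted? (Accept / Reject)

Accept

(s0, bbaba, Z)
  read b, top Z: go to s3, push Z → (s3, baba, Z)
  read b, top Z: go to s1, push YYZ → (s1, aba, YYZ)
  read a, top Y: go to s4, push ε → (s4, ba, YZ)
  read b, top Y: go to s1, push Y → (s1, a, YZ)
  read a, top Y: go to s4, push ε → (s4, ε, Z)
  ε-move, top Z: go to s0, push ε → (s0, ε, ε)
All input consumed and the stack is empty.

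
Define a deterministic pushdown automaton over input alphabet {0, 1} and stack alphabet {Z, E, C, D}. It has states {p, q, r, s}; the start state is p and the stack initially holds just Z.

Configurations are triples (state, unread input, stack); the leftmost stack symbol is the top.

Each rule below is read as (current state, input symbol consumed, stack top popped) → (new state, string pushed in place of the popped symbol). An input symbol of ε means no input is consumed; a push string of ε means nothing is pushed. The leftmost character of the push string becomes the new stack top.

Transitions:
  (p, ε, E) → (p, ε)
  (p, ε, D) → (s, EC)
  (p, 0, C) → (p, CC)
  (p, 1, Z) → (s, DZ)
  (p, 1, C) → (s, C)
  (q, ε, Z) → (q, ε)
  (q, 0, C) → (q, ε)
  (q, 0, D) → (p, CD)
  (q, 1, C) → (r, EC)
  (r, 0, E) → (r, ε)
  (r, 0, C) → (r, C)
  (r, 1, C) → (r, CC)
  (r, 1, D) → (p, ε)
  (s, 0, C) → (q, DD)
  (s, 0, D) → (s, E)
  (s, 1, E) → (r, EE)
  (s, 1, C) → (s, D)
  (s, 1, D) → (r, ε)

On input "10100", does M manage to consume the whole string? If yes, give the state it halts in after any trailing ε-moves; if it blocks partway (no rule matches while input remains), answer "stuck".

(p, 10100, Z)
  read 1, top Z: go to s, push DZ → (s, 0100, DZ)
  read 0, top D: go to s, push E → (s, 100, EZ)
  read 1, top E: go to r, push EE → (r, 00, EEZ)
  read 0, top E: go to r, push ε → (r, 0, EZ)
  read 0, top E: go to r, push ε → (r, ε, Z)
All input consumed; M is in state r.

r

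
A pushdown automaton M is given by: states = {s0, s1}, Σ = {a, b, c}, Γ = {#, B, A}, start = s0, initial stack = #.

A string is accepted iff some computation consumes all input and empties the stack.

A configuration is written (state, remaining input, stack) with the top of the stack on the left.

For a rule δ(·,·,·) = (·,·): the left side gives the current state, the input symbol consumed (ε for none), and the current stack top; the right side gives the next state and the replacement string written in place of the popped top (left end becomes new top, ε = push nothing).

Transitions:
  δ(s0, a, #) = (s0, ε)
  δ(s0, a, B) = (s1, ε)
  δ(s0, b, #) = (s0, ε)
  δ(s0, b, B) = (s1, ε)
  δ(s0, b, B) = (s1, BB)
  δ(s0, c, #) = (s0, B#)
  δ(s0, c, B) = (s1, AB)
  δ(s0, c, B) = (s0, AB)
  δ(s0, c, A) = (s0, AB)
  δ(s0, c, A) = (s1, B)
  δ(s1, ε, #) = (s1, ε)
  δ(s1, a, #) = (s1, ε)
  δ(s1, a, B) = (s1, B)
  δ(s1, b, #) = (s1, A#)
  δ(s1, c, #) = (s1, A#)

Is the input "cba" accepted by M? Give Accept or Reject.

One accepting computation: (s0, cba, #) ⊢ (s0, ba, B#) ⊢ (s1, a, #) ⊢ (s1, ε, ε)
All input consumed and the stack is empty.

Accept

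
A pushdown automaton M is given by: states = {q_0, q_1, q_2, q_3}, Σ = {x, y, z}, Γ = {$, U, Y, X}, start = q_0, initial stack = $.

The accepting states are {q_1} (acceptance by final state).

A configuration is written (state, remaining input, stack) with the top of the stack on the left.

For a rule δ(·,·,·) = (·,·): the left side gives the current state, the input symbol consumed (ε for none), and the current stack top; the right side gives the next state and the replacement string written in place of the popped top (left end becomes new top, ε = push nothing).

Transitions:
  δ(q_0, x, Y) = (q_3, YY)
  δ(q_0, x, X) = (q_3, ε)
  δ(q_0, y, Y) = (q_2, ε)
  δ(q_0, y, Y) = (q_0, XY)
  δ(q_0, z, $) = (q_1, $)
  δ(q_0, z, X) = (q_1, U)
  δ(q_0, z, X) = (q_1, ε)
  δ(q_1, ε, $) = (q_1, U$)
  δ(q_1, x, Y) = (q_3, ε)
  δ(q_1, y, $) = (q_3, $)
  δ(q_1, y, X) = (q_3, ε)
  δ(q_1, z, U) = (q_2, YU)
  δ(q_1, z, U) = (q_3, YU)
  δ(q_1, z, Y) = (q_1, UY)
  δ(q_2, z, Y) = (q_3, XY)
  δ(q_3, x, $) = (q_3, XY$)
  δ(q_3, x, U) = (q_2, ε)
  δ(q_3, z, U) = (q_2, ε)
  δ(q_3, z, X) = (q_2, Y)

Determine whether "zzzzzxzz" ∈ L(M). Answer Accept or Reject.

No computation consumes all input and reaches a final state.

Reject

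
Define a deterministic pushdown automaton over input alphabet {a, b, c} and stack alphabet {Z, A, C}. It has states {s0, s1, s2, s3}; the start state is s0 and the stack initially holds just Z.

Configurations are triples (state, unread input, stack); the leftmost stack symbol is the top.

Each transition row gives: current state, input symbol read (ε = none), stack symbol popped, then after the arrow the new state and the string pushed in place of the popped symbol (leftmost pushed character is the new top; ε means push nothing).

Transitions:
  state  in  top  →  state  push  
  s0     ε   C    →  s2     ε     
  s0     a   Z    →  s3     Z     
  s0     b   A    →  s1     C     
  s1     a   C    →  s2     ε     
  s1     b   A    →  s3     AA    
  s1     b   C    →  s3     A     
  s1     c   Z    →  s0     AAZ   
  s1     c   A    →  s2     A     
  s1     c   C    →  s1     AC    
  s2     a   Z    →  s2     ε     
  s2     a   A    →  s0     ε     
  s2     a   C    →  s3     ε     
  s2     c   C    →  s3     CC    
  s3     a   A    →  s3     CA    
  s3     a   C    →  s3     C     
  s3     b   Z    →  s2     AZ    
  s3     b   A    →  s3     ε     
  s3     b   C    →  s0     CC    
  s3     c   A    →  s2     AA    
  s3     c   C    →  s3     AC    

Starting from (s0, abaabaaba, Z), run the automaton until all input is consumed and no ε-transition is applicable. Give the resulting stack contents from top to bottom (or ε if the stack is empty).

(s0, abaabaaba, Z) ⊢ (s3, baabaaba, Z) ⊢ (s2, aabaaba, AZ) ⊢ (s0, abaaba, Z) ⊢ (s3, baaba, Z) ⊢ (s2, aaba, AZ) ⊢ (s0, aba, Z) ⊢ (s3, ba, Z) ⊢ (s2, a, AZ) ⊢ (s0, ε, Z)
All input consumed in state s0 with stack Z.

Z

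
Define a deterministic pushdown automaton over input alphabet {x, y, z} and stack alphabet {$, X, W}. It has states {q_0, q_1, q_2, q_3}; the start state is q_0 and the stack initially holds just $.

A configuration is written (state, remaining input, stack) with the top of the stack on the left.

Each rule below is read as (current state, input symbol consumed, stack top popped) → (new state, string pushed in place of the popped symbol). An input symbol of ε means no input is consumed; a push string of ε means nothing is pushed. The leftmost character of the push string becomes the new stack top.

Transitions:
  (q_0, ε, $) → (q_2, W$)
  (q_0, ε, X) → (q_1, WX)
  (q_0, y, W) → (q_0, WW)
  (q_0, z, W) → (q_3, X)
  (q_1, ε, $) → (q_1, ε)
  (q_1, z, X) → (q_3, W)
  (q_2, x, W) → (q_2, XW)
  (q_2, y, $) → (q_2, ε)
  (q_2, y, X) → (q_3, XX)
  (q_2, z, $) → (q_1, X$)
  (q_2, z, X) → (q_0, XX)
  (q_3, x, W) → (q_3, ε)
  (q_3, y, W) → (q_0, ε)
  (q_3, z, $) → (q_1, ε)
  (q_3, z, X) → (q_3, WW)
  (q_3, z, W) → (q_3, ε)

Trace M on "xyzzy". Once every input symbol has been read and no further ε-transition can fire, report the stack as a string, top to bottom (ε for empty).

(q_0, xyzzy, $)
  ε-move, top $: go to q_2, push W$ → (q_2, xyzzy, W$)
  read x, top W: go to q_2, push XW → (q_2, yzzy, XW$)
  read y, top X: go to q_3, push XX → (q_3, zzy, XXW$)
  read z, top X: go to q_3, push WW → (q_3, zy, WWXW$)
  read z, top W: go to q_3, push ε → (q_3, y, WXW$)
  read y, top W: go to q_0, push ε → (q_0, ε, XW$)
  ε-move, top X: go to q_1, push WX → (q_1, ε, WXW$)
All input consumed in state q_1 with stack WXW$.

WXW$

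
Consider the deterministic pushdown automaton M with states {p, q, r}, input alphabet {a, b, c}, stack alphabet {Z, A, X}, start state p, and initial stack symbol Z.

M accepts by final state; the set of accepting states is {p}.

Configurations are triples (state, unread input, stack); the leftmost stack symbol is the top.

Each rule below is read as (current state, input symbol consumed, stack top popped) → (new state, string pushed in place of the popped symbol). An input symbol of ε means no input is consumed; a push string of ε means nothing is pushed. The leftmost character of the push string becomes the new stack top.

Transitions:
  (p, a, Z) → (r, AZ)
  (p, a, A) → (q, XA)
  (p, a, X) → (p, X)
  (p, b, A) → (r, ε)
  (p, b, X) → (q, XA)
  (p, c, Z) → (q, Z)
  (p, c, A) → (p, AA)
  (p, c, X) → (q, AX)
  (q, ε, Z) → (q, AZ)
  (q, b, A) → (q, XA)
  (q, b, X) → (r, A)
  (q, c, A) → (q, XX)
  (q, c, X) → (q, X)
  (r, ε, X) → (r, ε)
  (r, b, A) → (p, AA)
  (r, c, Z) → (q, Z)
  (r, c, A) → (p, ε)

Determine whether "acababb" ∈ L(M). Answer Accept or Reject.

(p, acababb, Z)
  read a, top Z: go to r, push AZ → (r, cababb, AZ)
  read c, top A: go to p, push ε → (p, ababb, Z)
  read a, top Z: go to r, push AZ → (r, babb, AZ)
  read b, top A: go to p, push AA → (p, abb, AAZ)
  read a, top A: go to q, push XA → (q, bb, XAAZ)
  read b, top X: go to r, push A → (r, b, AAAZ)
  read b, top A: go to p, push AA → (p, ε, AAAAZ)
All input consumed; state p ∈ F.

Accept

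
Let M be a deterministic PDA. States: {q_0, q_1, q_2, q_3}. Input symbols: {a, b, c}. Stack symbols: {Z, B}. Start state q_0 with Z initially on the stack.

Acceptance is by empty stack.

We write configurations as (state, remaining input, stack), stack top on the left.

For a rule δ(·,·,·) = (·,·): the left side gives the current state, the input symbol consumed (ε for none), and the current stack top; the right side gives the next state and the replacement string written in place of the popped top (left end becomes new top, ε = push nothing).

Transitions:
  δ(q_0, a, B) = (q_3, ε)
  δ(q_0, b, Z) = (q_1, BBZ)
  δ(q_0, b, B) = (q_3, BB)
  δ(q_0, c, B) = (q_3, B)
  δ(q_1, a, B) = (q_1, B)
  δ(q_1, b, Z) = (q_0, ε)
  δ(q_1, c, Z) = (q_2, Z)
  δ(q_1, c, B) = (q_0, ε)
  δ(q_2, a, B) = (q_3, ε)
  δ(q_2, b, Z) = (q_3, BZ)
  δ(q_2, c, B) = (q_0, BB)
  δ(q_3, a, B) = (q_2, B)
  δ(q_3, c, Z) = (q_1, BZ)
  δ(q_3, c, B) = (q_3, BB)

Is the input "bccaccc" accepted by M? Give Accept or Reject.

(q_0, bccaccc, Z)
  read b, top Z: go to q_1, push BBZ → (q_1, ccaccc, BBZ)
  read c, top B: go to q_0, push ε → (q_0, caccc, BZ)
  read c, top B: go to q_3, push B → (q_3, accc, BZ)
  read a, top B: go to q_2, push B → (q_2, ccc, BZ)
  read c, top B: go to q_0, push BB → (q_0, cc, BBZ)
  read c, top B: go to q_3, push B → (q_3, c, BBZ)
  read c, top B: go to q_3, push BB → (q_3, ε, BBBZ)
All input consumed; stack is BBBZ, not empty, and no further ε-move applies.

Reject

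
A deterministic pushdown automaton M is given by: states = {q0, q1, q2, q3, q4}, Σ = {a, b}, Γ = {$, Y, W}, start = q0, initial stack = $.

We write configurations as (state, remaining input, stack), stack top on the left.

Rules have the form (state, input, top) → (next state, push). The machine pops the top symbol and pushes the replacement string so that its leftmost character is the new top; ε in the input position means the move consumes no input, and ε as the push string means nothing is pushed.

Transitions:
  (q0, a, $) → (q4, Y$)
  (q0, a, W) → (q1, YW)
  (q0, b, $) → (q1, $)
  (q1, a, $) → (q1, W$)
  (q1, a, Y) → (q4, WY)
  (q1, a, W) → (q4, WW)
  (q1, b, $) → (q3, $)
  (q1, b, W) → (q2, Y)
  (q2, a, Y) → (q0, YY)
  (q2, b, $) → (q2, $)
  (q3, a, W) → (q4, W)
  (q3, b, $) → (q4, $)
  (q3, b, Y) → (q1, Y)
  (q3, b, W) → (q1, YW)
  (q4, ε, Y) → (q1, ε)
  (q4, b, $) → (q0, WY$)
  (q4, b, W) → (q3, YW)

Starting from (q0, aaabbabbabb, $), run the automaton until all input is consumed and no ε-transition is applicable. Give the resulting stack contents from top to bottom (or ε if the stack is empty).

(q0, aaabbabbabb, $)
  read a, top $: go to q4, push Y$ → (q4, aabbabbabb, Y$)
  ε-move, top Y: go to q1, push ε → (q1, aabbabbabb, $)
  read a, top $: go to q1, push W$ → (q1, abbabbabb, W$)
  read a, top W: go to q4, push WW → (q4, bbabbabb, WW$)
  read b, top W: go to q3, push YW → (q3, babbabb, YWW$)
  read b, top Y: go to q1, push Y → (q1, abbabb, YWW$)
  read a, top Y: go to q4, push WY → (q4, bbabb, WYWW$)
  read b, top W: go to q3, push YW → (q3, babb, YWYWW$)
  read b, top Y: go to q1, push Y → (q1, abb, YWYWW$)
  read a, top Y: go to q4, push WY → (q4, bb, WYWYWW$)
  read b, top W: go to q3, push YW → (q3, b, YWYWYWW$)
  read b, top Y: go to q1, push Y → (q1, ε, YWYWYWW$)
All input consumed in state q1 with stack YWYWYWW$.

YWYWYWW$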